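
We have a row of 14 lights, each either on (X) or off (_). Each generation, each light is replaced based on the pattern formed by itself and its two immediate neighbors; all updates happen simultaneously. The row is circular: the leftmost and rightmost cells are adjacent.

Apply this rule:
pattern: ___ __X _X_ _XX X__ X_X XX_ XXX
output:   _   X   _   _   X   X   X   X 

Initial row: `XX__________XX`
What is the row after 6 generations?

XXX________X_X
XXXX______X_X_
_XXXX____X_X_X
X_XXXX__X_X_X_
_X_XXXXX_X_X_X
X_X_XXXXX_X_X_

X_X_XXXXX_X_X_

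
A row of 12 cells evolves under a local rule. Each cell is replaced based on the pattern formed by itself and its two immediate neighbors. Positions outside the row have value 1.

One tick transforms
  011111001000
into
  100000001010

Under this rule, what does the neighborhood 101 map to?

1

At position 0 the neighborhood is 101; the next row has 1 there.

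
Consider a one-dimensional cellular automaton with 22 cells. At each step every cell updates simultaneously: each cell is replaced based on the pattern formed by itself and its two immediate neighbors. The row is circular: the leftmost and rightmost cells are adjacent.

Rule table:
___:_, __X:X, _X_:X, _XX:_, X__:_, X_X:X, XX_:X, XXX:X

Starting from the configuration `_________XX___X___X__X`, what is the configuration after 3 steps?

step 1: ________X_X__XX__XX_XX
step 2: _______XXXX_X_X_X_XX_X
step 3: ______X_XXXXXXXXXX_XXX

______X_XXXXXXXXXX_XXX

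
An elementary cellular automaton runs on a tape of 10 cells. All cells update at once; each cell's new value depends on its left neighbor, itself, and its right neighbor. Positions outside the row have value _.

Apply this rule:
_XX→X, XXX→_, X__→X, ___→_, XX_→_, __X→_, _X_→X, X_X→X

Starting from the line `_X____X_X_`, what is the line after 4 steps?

step 1: _XX___XXXX
step 2: _X_X__X___
step 3: _XXXX_XX__
step 4: _X___XX_X_

_X___XX_X_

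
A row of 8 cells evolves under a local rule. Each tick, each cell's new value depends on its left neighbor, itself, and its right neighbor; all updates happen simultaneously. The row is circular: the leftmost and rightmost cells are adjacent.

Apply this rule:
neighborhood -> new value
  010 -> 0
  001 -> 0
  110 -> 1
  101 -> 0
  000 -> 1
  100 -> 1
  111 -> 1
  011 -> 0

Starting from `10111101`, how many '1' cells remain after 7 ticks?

4

10011100
01001110
00100111
10010011
11001001
11100100
01110010
count of 1: 4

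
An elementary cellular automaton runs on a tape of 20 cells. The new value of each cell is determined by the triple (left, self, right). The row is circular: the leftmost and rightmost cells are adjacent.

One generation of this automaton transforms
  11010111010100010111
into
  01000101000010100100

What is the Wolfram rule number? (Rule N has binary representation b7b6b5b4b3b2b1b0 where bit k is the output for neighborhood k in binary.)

position 0: 111 → 0  (bit 7 = 0)
position 1: 110 → 1  (bit 6 = 1)
position 2: 101 → 0  (bit 5 = 0)
position 12: 100 → 1  (bit 4 = 1)
position 5: 011 → 1  (bit 3 = 1)
position 3: 010 → 0  (bit 2 = 0)
position 14: 001 → 1  (bit 1 = 1)
position 13: 000 → 0  (bit 0 = 0)
bits b7..b0 = 01011010 = 90

90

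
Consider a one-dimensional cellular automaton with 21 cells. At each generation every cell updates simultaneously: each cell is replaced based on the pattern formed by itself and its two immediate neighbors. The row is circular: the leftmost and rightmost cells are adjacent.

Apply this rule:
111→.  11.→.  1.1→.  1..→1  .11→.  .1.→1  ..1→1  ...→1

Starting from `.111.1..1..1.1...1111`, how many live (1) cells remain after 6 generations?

9

generation 1: .....1111111.1111....
generation 2: 11111............1111
generation 3: .....111111111111....
generation 4: 11111............1111  (repeats generation 2; period 2)
generation 6: 11111............1111
count of 1: 9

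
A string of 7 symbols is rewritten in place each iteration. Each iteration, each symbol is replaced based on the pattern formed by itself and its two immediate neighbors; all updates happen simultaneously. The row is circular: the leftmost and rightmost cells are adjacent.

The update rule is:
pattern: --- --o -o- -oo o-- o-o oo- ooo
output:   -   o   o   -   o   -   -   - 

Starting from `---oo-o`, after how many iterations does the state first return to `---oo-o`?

7

o-o---o
--oo-o-
-o---oo
-oo-o--
o---oo-
oo-o---
---oo-o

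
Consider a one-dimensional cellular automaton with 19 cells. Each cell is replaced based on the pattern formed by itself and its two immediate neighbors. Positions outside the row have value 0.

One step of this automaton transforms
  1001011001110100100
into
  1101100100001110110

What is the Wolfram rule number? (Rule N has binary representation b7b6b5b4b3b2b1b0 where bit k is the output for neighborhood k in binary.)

52

position 10: 111 → 0  (bit 7 = 0)
position 6: 110 → 0  (bit 6 = 0)
position 4: 101 → 1  (bit 5 = 1)
position 1: 100 → 1  (bit 4 = 1)
position 5: 011 → 0  (bit 3 = 0)
position 0: 010 → 1  (bit 2 = 1)
position 2: 001 → 0  (bit 1 = 0)
position 18: 000 → 0  (bit 0 = 0)
bits b7..b0 = 00110100 = 52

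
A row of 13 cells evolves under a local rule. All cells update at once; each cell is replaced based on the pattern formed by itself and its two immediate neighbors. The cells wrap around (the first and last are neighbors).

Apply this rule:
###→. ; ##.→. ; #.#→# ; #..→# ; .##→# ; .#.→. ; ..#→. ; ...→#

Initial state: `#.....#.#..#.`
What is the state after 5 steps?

##.#.#..#..#.

.####..#.#..#
##...#..#.#..
#.##..#..#.#.
.##.#..#..#.#
##.#.#..#..#.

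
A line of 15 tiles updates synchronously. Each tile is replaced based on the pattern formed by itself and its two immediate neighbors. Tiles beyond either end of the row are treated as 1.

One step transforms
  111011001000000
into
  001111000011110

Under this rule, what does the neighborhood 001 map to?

At position 7 the neighborhood is 001; the next row has 0 there.

0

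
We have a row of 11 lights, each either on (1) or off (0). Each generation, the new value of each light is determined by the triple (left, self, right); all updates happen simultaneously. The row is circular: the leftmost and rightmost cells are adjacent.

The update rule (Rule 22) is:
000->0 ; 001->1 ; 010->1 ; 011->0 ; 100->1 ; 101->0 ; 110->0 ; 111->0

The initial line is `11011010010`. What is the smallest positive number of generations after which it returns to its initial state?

generation 1: 00000011110
generation 2: 00000100001
generation 3: 10001110011
generation 4: 01010001100
generation 5: 11011010010

5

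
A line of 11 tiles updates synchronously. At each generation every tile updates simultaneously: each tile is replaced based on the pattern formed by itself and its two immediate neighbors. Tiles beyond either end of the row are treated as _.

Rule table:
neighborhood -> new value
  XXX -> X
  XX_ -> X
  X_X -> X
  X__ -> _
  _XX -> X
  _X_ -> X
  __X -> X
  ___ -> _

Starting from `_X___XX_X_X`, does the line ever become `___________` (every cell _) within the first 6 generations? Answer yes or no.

no

XX__XXXXXXX
XX_XXXXXXXX
XXXXXXXXXXX
XXXXXXXXXXX  (fixed point — unchanged through generation 6)
generation 6 is XXXXXXXXXXX, still not uniform _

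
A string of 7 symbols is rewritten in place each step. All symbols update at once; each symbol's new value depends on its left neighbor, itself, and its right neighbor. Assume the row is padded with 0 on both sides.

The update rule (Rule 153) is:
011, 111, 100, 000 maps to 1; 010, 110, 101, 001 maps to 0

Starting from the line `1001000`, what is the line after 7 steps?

step 1: 0100111
step 2: 0010110
step 3: 1000101
step 4: 0110000
step 5: 0101111
step 6: 0001110
step 7: 1101101

1101101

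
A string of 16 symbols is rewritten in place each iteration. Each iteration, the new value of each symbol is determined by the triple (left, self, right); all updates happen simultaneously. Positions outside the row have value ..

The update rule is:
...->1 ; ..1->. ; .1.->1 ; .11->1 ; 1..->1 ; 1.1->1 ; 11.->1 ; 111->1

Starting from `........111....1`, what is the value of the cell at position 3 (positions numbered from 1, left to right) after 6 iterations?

1

1111111.111111.1
1111111111111111
1111111111111111  (fixed point — unchanged through iteration 6)
position 3 holds 1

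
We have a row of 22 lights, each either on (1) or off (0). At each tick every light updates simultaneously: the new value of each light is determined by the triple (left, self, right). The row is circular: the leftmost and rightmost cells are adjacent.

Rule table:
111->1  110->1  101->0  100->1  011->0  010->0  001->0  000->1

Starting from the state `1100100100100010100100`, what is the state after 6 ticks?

0110010010011000010010
0011001001001111001001
1001100100100111100100
0100110010010011110010
0010011001001001111001
1001001100100100111100

1001001100100100111100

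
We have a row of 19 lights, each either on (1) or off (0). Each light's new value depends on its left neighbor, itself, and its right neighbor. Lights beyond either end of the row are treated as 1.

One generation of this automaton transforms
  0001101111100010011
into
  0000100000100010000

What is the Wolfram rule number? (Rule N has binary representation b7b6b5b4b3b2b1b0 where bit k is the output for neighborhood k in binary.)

position 7: 111 → 0  (bit 7 = 0)
position 4: 110 → 1  (bit 6 = 1)
position 5: 101 → 0  (bit 5 = 0)
position 0: 100 → 0  (bit 4 = 0)
position 3: 011 → 0  (bit 3 = 0)
position 14: 010 → 1  (bit 2 = 1)
position 2: 001 → 0  (bit 1 = 0)
position 1: 000 → 0  (bit 0 = 0)
bits b7..b0 = 01000100 = 68

68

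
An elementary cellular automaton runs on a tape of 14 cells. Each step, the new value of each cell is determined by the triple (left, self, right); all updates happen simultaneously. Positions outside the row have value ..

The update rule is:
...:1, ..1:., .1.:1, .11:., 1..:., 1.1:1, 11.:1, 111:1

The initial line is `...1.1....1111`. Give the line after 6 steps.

1.1..11.111..1

11.111.11..111
.11.111.1...11
..11.1111.1..1
1..11.11111..1
1...11.1111..1
1.1..11.111..1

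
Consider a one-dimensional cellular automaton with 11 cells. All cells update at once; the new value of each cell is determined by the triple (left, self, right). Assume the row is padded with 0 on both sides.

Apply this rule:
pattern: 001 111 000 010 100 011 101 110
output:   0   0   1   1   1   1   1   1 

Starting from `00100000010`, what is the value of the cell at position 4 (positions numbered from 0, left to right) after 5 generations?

10111111011
11100001111
10111101001
11100111101
10110100111
position 4 holds 0

0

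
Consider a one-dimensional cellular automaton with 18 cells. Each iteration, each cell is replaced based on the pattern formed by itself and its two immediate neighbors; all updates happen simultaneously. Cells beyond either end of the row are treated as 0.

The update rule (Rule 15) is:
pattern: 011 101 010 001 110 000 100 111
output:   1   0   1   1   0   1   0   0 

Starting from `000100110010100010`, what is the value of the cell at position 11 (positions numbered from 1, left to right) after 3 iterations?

0

111101100110101110
100001001100101000
101111011001101011
position 11 holds 0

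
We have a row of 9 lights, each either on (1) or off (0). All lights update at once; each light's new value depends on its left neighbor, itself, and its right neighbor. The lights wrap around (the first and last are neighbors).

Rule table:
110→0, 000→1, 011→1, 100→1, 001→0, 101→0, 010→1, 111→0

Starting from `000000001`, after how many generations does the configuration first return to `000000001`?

2

111111101
000000001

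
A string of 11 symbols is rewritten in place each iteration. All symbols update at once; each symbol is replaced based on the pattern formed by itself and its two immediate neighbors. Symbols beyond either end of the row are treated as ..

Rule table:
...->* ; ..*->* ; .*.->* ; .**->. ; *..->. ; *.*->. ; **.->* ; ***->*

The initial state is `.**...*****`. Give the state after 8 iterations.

*.*..*.*..*

iteration 1: *.*.**.****
iteration 2: *.*..*..***
iteration 3: *.*.**.*.**
iteration 4: *.*..*.*..*
iteration 5: *.*.**.*.**  (repeats iteration 3; period 2)
iteration 8: *.*..*.*..*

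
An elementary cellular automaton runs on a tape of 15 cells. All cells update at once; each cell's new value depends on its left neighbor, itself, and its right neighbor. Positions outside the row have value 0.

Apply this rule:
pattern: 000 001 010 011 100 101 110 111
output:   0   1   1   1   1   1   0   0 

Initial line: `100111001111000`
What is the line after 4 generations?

generation 1: 111100111000100
generation 2: 100011100101110
generation 3: 110110011111001
generation 4: 101101110000111

101101110000111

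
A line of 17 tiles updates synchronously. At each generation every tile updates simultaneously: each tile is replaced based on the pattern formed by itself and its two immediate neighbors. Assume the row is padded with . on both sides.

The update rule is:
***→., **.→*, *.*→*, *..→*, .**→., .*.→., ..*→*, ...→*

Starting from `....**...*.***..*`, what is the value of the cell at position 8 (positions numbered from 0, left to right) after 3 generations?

.

generation 1: ****.****.*..***.
generation 2: ...**...**.**..**
generation 3: ***.****.**.***.*
position 8 holds .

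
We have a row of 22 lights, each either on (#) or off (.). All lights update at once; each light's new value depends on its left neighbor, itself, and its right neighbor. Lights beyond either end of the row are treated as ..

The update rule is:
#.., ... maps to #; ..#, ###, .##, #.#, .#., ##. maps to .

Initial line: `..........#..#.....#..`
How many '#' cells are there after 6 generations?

generation 1: #########..#..####..##
generation 2: .........#..#.....#...
generation 3: ########..#..####..###
generation 4: ........#..#.....#....
generation 5: #######..#..####..####
generation 6: .......#..#.....#.....
count of #: 3

3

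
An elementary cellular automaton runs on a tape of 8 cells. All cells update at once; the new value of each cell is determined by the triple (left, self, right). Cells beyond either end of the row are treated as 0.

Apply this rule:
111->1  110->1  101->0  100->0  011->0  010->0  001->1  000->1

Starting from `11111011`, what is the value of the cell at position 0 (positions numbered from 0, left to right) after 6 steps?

1

step 1: 01111001
step 2: 10111010
step 3: 00011000
step 4: 11101011
step 5: 01100001
step 6: 10101110
position 0 holds 1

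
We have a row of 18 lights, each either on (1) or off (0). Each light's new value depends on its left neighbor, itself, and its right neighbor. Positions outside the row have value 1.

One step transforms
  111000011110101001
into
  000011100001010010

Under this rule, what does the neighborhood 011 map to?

At position 7 the neighborhood is 011; the next row has 0 there.

0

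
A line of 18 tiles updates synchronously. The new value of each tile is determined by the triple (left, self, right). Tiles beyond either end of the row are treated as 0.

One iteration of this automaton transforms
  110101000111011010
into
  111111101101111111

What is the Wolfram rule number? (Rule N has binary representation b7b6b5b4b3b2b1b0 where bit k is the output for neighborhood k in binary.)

position 10: 111 → 0  (bit 7 = 0)
position 1: 110 → 1  (bit 6 = 1)
position 2: 101 → 1  (bit 5 = 1)
position 6: 100 → 1  (bit 4 = 1)
position 0: 011 → 1  (bit 3 = 1)
position 3: 010 → 1  (bit 2 = 1)
position 8: 001 → 1  (bit 1 = 1)
position 7: 000 → 0  (bit 0 = 0)
bits b7..b0 = 01111110 = 126

126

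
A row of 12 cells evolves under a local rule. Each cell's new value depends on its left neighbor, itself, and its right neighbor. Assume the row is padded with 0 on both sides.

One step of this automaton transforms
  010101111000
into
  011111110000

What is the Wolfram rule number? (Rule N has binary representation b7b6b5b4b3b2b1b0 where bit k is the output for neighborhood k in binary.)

position 6: 111 → 1  (bit 7 = 1)
position 8: 110 → 0  (bit 6 = 0)
position 2: 101 → 1  (bit 5 = 1)
position 9: 100 → 0  (bit 4 = 0)
position 5: 011 → 1  (bit 3 = 1)
position 1: 010 → 1  (bit 2 = 1)
position 0: 001 → 0  (bit 1 = 0)
position 10: 000 → 0  (bit 0 = 0)
bits b7..b0 = 10101100 = 172

172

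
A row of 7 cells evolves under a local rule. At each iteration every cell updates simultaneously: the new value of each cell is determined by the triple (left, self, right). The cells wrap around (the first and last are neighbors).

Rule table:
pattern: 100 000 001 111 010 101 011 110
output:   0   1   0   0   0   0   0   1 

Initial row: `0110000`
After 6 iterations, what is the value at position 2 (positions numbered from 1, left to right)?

0

0010111
0000001
0111100
0000101
0110000  (repeats iteration 0; period 5)
iteration 6: 0010111
position 2 holds 0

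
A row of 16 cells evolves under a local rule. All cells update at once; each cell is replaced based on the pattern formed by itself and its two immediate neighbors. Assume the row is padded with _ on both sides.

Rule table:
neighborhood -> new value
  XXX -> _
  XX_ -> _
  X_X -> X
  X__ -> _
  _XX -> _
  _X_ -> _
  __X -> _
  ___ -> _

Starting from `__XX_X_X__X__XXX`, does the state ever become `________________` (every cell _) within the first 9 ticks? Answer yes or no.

yes

____X_X_________
_____X__________
________________
all cells are _ at tick 3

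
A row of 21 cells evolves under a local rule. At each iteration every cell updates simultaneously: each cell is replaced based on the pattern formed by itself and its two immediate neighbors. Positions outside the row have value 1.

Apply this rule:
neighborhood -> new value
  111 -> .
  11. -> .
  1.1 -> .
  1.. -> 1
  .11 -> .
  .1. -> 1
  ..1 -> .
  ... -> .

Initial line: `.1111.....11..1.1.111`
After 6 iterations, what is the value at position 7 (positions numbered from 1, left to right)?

.....1......1.1.1....
1....11.....1.1.11...
.1.....1....1.1...1..
.11....11...1.11..11.
...1.....1..1...1....
1..11....11.11..11...
position 7 holds .

.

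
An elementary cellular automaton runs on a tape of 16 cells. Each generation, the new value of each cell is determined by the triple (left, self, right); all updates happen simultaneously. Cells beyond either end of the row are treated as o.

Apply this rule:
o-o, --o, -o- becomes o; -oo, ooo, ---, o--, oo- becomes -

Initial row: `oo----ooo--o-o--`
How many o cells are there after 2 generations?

4

-----o----oooo-o
----oo---o----o-
count of o: 4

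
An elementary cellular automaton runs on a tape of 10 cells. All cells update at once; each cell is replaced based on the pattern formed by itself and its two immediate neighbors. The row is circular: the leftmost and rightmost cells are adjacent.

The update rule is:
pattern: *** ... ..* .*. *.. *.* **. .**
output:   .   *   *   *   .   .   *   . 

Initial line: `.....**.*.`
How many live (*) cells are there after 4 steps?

step 1: *****.*.*.
step 2: ....*.*.*.
step 3: *****.*.*.  (repeats step 1; period 2)
step 4: ....*.*.*.
count of *: 3

3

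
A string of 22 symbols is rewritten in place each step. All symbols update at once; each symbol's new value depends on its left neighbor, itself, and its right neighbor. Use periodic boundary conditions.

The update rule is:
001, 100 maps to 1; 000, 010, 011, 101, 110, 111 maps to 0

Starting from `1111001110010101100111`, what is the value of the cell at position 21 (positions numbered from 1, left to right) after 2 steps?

0

step 1: 0000110001100000011000
step 2: 0001001010010000100100
position 21 holds 0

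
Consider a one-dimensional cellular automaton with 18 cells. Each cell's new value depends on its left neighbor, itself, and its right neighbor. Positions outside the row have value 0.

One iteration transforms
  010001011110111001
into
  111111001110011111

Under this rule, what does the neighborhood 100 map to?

At position 2 the neighborhood is 100; the next row has 1 there.

1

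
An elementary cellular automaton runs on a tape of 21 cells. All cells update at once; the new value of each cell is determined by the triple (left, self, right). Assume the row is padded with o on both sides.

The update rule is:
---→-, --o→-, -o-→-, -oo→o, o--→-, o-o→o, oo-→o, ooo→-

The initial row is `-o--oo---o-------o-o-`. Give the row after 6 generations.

o---oo------------o-o
o---oo-------------oo
o---oo-------------o-
o---oo--------------o
o---oo--------------o  (fixed point — unchanged through generation 6)

o---oo--------------o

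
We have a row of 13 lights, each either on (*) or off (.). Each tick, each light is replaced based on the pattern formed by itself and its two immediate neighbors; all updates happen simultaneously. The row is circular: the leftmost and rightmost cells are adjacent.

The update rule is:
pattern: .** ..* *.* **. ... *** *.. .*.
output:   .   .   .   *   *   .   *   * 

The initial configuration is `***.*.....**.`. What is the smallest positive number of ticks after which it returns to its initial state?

..*.*****..*.
*.*.....**.**
*.*****..*...
*.....**.***.
*****..*...*.
....**.***.*.
***..*...*.**
..**.***.*...
*..*...*.****
**.***.*.....
.*...*.*****.
.***.*.....**
...*.*****..*
**.*.....**.*
.*.*****..*..
.*.....**.***
.*****..*...*
.....**.***.*
****..*...*.*
...**.***.*..
**..*...*.***
.**.***.*....
..*...*.*****
*.***.*.....*
*...*.*****..
***.*.....**.

26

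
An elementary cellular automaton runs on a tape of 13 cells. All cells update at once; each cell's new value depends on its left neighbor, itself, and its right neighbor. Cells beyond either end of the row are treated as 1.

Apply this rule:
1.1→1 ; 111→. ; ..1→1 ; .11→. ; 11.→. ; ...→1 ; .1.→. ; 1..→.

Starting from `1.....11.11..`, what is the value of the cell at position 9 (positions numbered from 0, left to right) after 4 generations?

.

..1111..1...1
.1.....1..11.
1..1111..1..1
..1.....1..1.
position 9 holds .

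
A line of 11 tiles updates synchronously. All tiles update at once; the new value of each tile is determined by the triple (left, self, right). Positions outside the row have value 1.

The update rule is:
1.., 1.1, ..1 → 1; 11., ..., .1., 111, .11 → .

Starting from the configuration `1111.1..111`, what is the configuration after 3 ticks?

....1.11...
1..1.1..1.1
.11.1.11.1.

.11.1.11.1.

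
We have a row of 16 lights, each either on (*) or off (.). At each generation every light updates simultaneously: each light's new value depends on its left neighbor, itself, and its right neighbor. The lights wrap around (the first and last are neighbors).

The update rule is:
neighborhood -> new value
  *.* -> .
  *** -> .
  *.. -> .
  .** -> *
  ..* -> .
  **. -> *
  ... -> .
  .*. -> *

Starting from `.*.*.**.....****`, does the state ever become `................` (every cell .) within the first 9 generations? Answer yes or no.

no

.*.*.**.....*..*
.*.*.**.....*..*  (fixed point — unchanged through generation 9)
generation 9 is .*.*.**.....*..*, still not uniform .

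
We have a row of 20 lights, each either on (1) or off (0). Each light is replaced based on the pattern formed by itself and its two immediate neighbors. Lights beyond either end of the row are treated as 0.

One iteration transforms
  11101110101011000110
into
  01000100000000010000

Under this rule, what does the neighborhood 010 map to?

0

At position 8 the neighborhood is 010; the next row has 0 there.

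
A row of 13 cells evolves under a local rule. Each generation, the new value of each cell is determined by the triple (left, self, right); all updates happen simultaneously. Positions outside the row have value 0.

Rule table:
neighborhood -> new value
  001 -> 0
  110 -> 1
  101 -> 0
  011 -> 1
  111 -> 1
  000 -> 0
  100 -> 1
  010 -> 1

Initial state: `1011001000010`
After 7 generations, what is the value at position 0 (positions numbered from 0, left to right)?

1

1011101100011
1011101110011
1011101111011
1011101111011  (fixed point — unchanged through generation 7)
position 0 holds 1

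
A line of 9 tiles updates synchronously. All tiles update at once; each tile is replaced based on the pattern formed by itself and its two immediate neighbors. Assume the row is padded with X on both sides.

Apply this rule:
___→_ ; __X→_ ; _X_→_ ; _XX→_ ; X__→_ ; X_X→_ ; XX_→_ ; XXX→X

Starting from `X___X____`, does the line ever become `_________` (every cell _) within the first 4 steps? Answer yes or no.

step 1: _________
all cells are _ at step 1

yes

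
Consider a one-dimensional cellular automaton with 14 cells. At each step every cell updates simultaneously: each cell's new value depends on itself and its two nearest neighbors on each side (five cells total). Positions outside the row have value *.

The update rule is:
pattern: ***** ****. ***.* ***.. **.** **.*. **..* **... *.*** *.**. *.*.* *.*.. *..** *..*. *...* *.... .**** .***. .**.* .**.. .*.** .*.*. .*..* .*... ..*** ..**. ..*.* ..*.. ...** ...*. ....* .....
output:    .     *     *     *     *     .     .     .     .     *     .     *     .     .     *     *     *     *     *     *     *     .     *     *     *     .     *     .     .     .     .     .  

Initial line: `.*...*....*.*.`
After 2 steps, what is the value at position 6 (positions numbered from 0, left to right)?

.***..**..*..*
*.**...*...*.*
position 6 holds .

.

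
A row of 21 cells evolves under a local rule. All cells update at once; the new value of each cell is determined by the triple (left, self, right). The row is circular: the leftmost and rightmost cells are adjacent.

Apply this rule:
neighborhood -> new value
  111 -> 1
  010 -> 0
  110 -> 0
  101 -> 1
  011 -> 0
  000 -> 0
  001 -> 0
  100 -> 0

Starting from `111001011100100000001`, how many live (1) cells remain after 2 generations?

1

110000101000000000000
000000010000000000000
count of 1: 1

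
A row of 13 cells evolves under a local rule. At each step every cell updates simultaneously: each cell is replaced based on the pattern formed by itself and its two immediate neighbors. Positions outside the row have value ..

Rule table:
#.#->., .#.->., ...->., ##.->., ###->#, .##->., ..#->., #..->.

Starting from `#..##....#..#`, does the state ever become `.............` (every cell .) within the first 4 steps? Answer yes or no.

yes

.............
all cells are . at step 1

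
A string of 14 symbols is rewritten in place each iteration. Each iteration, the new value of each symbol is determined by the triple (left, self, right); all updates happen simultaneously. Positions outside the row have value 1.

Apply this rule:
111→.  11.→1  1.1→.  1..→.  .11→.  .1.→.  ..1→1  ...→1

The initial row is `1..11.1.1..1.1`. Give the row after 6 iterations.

iteration 1: 1.1.1.....1...
iteration 2: 1.....1111..11
iteration 3: 1.1111...1.1..
iteration 4: 1....1.11....1
iteration 5: 1.111...1.111.
iteration 6: 1...1.11....1.

1...1.11....1.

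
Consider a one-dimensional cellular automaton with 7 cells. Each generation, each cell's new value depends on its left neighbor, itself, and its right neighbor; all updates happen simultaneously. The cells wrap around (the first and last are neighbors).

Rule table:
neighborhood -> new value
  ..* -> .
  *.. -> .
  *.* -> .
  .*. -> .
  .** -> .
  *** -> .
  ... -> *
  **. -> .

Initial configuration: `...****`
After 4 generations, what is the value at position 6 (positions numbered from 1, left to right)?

*

.*.....
...****  (repeats generation 0; period 2)
generation 4: ...****
position 6 holds *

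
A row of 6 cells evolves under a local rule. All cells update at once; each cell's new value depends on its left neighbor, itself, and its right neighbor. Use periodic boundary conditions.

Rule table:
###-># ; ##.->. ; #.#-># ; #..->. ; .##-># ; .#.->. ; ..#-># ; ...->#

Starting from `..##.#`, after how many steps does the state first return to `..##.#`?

6

step 1: .##.#.
step 2: ##.#..
step 3: #.#..#
step 4: .#..##
step 5: #..##.
step 6: ..##.#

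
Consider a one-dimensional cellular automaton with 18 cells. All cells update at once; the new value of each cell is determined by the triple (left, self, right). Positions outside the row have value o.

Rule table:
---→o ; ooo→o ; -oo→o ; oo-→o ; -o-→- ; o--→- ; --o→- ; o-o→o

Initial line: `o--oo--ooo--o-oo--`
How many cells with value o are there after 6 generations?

o--oo--ooo---ooo--
o--oo--ooo-o-ooo--
o--oo--oooo-oooo--
o--oo--ooooooooo--
o--oo--ooooooooo--  (fixed point — unchanged through generation 6)
count of o: 12

12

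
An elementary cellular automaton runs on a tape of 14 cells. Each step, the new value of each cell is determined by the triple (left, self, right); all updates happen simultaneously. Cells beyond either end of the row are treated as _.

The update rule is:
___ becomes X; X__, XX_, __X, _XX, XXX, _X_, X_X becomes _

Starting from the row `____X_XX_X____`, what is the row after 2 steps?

____XXXXXX____

XXX________XXX
____XXXXXX____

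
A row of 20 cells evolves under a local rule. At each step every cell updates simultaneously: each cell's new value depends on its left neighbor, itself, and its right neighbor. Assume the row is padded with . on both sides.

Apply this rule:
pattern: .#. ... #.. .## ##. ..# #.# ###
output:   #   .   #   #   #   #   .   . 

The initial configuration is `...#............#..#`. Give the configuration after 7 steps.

..###..........#####
.##.##........##...#
###.###......####.##
#.#.#.##....##..#.##
#.#.#.###..######.##
#.#.#.#.####....#.##
#.#.#.#.#..##..##.##

#.#.#.#.#..##..##.##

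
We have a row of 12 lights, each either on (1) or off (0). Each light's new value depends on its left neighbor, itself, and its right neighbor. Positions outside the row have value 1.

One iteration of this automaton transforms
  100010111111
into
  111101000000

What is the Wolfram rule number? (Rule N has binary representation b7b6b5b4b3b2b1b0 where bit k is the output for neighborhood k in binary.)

115

position 7: 111 → 0  (bit 7 = 0)
position 0: 110 → 1  (bit 6 = 1)
position 5: 101 → 1  (bit 5 = 1)
position 1: 100 → 1  (bit 4 = 1)
position 6: 011 → 0  (bit 3 = 0)
position 4: 010 → 0  (bit 2 = 0)
position 3: 001 → 1  (bit 1 = 1)
position 2: 000 → 1  (bit 0 = 1)
bits b7..b0 = 01110011 = 115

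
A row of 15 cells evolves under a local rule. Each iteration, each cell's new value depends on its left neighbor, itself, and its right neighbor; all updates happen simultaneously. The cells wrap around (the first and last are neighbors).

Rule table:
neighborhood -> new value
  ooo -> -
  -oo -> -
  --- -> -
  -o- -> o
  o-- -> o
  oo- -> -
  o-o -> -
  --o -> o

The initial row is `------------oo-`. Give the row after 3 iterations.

-o-------o-----

-----------o--o
o---------ooooo
-o-------o-----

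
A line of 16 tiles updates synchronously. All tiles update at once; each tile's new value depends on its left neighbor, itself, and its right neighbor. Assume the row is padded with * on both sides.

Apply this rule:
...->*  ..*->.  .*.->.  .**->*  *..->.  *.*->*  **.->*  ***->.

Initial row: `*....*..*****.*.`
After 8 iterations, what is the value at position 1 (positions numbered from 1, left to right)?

*.**....*...**.*
****.**...*.****
...****.*..**...
.*.*..**...**.*.
*.*...**.*.***.*
**..*.***.**.***
.*...**.******..
*..*.****....*..
position 1 holds *

*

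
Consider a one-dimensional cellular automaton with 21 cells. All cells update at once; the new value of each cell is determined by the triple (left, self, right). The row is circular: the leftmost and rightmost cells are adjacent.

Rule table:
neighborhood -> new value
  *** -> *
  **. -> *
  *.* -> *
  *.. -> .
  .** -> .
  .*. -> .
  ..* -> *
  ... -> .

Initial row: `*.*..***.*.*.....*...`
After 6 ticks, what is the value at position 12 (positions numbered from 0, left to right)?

tick 1: .*..*.***.*.....*...*
tick 2: *..*.*.***.....*...*.
tick 3: ..*.*.*.**....*...*.*
tick 4: .*.*.*.*.*...*...*.*.
tick 5: *.*.*.*.*...*...*.*..
tick 6: .*.*.*.*...*...*.*..*
position 12 holds .

.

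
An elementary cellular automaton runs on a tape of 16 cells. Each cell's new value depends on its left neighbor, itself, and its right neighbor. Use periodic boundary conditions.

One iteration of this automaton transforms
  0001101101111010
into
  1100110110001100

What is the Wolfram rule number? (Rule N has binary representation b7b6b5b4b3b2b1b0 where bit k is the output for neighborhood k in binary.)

position 10: 111 → 0  (bit 7 = 0)
position 4: 110 → 1  (bit 6 = 1)
position 5: 101 → 1  (bit 5 = 1)
position 15: 100 → 0  (bit 4 = 0)
position 3: 011 → 0  (bit 3 = 0)
position 14: 010 → 0  (bit 2 = 0)
position 2: 001 → 0  (bit 1 = 0)
position 0: 000 → 1  (bit 0 = 1)
bits b7..b0 = 01100001 = 97

97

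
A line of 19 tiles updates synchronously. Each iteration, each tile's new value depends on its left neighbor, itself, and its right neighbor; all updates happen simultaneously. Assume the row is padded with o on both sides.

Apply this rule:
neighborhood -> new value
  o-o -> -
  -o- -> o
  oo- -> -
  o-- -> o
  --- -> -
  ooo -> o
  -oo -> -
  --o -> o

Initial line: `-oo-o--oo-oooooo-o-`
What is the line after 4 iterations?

--o--o--oo-o---oooo

----ooo----oooo--o-
o--o-o-o--o-oo-ooo-
-ooo-o-oooo-----o--
--o--o--oo-o---oooo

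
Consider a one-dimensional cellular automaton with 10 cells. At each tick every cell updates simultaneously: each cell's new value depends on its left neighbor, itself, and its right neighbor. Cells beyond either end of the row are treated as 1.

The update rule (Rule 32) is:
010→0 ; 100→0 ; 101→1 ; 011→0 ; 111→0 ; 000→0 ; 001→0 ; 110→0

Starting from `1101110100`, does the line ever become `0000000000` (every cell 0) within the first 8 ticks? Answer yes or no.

0010001000
0000000000
all cells are 0 at tick 2

yes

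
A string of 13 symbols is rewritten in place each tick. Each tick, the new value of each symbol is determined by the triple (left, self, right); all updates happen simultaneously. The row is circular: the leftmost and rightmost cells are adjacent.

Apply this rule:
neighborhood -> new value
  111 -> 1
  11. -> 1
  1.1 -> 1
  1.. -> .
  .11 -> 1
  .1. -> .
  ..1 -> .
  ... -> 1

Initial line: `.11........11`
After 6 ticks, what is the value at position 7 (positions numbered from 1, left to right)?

1

tick 1: 111.111111.11
tick 2: 1111111111111
tick 3: 1111111111111  (fixed point — unchanged through tick 6)
position 7 holds 1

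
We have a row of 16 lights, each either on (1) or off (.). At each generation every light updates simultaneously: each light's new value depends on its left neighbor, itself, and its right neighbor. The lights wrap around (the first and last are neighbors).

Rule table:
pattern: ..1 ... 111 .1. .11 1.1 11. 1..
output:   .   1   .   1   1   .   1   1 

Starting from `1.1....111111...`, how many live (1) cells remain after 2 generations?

1.1111.1....111.
1.1..1.1111.1.1.
count of 1: 9

9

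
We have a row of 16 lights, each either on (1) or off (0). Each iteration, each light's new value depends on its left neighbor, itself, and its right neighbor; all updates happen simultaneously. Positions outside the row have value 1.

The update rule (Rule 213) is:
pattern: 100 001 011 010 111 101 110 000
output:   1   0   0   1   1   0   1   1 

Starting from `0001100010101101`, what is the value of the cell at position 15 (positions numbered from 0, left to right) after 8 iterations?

0

1100111010100100
1110011010110110
1111001010010010
1111101011011010
1111101001001010
1111101101101010
1111100100101010
1111110110101010
position 15 holds 0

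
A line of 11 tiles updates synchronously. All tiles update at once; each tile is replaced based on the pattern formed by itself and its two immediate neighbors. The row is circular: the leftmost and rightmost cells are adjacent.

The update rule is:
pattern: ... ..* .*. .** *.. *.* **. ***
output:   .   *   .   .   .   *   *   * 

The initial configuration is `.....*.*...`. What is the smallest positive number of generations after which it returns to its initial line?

11

generation 1: ....*.*....
generation 2: ...*.*.....
generation 3: ..*.*......
generation 4: .*.*.......
generation 5: *.*........
generation 6: .*........*
generation 7: *........*.
generation 8: ........*.*
generation 9: .......*.*.
generation 10: ......*.*..
generation 11: .....*.*...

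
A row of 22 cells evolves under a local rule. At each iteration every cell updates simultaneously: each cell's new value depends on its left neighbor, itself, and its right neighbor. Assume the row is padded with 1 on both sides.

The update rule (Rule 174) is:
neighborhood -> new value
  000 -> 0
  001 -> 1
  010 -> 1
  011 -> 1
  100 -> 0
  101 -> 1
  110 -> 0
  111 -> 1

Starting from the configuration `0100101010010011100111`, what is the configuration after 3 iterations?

1101111110110111001111
1011111101101110011111
0111111011011100111111

0111111011011100111111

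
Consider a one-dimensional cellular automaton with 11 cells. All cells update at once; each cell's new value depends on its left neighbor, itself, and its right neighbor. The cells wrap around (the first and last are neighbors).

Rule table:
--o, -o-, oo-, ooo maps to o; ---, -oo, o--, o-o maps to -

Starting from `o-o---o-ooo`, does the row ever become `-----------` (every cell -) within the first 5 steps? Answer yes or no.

no

step 1: o-o--oo--oo
step 2: o-o-o-o-o-o
step 3: o-o-o-o-o--
step 4: o-o-o-o-o-o  (repeats step 2; period 2)
step 5: o-o-o-o-o--
step 5 is o-o-o-o-o--, still not uniform -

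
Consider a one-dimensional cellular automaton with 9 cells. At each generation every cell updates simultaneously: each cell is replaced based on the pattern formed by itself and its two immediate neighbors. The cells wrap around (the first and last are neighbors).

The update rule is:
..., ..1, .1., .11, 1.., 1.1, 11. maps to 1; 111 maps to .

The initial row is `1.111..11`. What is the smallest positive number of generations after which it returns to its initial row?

generation 1: 111.1111.
generation 2: 1.111..11

2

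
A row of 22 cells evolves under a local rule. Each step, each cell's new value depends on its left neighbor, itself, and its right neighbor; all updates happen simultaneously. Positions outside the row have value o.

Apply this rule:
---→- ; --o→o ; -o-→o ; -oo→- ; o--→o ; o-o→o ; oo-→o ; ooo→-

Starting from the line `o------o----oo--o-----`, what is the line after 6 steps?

o-oo-ooo----oo--o-ooo-

oo----ooo--o-ooooo---o
-oo--o--ooooo----oo-o-
o-oooooo----oo--o-oooo
oo-----oo--o-ooooo----
-oo---o-ooooo----oo--o
o-oo-ooo----oo--o-ooo-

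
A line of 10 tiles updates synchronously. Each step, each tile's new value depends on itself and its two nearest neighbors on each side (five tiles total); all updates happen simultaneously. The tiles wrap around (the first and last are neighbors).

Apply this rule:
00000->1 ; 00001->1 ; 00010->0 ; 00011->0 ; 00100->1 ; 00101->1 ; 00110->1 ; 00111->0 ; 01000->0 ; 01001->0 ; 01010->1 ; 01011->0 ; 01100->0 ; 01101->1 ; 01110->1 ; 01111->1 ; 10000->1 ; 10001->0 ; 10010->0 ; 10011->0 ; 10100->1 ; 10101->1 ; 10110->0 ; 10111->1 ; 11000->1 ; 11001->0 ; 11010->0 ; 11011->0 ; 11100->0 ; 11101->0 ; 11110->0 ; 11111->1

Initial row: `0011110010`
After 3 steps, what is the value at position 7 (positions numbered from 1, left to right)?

1

0001000010
1101011010
0101001010
position 7 holds 1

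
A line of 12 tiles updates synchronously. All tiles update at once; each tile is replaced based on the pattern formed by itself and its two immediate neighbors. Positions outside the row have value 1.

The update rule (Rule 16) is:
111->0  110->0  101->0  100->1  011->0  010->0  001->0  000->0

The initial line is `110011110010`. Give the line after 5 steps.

100100100000

step 1: 001000001000
step 2: 100100000100
step 3: 010010000010
step 4: 001001000000
step 5: 100100100000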